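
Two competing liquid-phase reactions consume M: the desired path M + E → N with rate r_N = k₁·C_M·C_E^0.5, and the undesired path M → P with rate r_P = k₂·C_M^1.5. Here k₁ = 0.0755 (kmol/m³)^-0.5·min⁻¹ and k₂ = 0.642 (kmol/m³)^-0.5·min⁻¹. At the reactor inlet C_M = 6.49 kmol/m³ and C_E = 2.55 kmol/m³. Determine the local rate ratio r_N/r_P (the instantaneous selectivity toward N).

0.0737

S_{N/P} = r_N/r_P = (k₁·C_M·C_E^0.5)/(k₂·C_M^1.5) = (k₁/k₂)·C_M^-0.5·C_E^0.5.
= (0.0755×6.490×2.550^0.5) / (0.642×6.490^1.5) = 0.7825/10.61 = 0.0737.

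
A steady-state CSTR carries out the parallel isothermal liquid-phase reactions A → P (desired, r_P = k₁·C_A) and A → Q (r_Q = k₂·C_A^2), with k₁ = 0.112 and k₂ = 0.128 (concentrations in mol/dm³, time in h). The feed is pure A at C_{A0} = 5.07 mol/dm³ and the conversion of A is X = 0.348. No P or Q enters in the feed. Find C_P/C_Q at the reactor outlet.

Exit C_A = C_{A0}(1−X) = 5.07×0.652 = 3.306 mol/dm³.
Rates in a CSTR are evaluated at the outlet concentration: r_P = 0.112×3.306 = 0.3702, r_Q = 0.128×3.306^2 = 1.399.
Overall selectivity = C_P/C_Q = r_Pτ/(r_Qτ) = r_P/r_Q = 0.265.

0.265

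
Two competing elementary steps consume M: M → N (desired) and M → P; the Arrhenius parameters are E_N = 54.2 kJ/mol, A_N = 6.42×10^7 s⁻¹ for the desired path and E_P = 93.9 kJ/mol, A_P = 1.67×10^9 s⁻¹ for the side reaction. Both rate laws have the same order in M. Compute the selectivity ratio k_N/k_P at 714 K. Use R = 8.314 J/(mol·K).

30.9

k_N/k_P = (A_N/A_P)·exp[−(E_N−E_P)/(RT)] = (A_N/A_P)·exp[(E_P−E_N)/(RT)].
(E_P−E_N)/(RT) = (93.9−54.2)×10³/(8.314×714) = 39700/5936 = 6.688.
k_N/k_P = (6.42×10^7/1.67×10^9)·exp(6.688) = 0.03844 × 802.5 = 30.9.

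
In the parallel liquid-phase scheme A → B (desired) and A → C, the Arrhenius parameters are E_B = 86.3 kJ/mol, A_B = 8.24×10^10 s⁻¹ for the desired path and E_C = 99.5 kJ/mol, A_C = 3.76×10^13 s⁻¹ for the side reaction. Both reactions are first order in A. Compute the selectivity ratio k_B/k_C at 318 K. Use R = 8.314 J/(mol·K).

0.323

k_B/k_C = (A_B/A_C)·exp[−(E_B−E_C)/(RT)] = (A_B/A_C)·exp[(E_C−E_B)/(RT)].
(E_C−E_B)/(RT) = (99.5−86.3)×10³/(8.314×318) = 13200/2644 = 4.993.
k_B/k_C = (8.24×10^10/3.76×10^13)·exp(4.993) = 0.002191 × 147.3 = 0.323.
Since E_B < E_C, lowering the temperature improves selectivity toward B.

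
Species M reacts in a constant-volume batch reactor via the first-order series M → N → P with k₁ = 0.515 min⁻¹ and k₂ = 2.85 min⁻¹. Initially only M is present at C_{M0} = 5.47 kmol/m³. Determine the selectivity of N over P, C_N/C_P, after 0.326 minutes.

1.80

Solving the coupled first-order balances gives C_N(t) = [k₁/(k₂−k₁)]·C_{M0}·(e^(−k₁t) − e^(−k₂t)).
e^(−k₁t) = e^(−0.515×0.326) = e^(−0.1679) = 0.8454; e^(−k₂t) = e^(−0.9291) = 0.3949.
C_N = 0.515×5.47/(2.85−0.515) × (0.8454−0.3949) = 1.206×0.4505 = 0.5435 kmol/m³.
C_M = C_{M0}e^(−k₁t) = 4.625 kmol/m³, so C_P = C_{M0}−C_M−C_N = 0.3019 kmol/m³; C_N/C_P = 1.80.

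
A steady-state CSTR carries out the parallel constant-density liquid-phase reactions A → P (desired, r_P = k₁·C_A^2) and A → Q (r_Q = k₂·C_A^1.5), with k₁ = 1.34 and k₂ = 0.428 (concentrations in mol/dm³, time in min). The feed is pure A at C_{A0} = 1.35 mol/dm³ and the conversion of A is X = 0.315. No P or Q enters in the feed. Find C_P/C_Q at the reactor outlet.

3.01

Exit C_A = C_{A0}(1−X) = 1.35×0.685 = 0.9248 mol/dm³.
Rates in a CSTR are evaluated at the outlet concentration: r_P = 1.34×0.9248^2 = 1.146, r_Q = 0.428×0.9248^1.5 = 0.3806.
Overall selectivity = C_P/C_Q = r_Pτ/(r_Qτ) = r_P/r_Q = 3.01.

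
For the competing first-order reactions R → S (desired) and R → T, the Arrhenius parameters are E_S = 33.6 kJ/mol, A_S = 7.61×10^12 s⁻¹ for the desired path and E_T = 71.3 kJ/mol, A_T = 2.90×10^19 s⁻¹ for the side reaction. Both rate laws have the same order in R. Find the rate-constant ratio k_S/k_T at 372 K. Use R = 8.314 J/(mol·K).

0.0516

With equal orders, S_{S/T} = k_S/k_T = (A_S/A_T)·exp[(E_T−E_S)/(RT)].
(E_T−E_S)/(RT) = (71.3−33.6)×10³/(8.314×372) = 37700/3093 = 12.19.
k_S/k_T = (7.61×10^12/2.90×10^19)·exp(12.19) = 2.624×10^-7 × 1.967×10^5 = 0.0516.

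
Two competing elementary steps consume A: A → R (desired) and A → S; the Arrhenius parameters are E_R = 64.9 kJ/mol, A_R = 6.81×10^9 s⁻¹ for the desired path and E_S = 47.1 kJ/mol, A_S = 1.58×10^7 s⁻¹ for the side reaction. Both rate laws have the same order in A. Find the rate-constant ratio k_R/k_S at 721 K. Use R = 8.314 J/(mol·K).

22.1

Since both paths have the same order in A, the concentration cancels and S_{R/S} = k_R/k_S = (A_R/A_S)·exp[(E_S−E_R)/(RT)].
(E_S−E_R)/(RT) = (47.1−64.9)×10³/(8.314×721) = -17800/5994 = -2.969.
k_R/k_S = (6.81×10^9/1.58×10^7)·exp(-2.969) = 431.0 × 0.05133 = 22.1.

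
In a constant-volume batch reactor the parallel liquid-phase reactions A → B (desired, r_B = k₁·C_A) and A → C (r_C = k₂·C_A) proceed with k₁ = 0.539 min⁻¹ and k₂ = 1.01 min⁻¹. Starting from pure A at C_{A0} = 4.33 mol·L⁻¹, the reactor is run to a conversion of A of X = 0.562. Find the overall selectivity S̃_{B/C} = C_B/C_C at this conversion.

C_A = C_{A0}(1−X) = 1.897 mol·L⁻¹.
Both paths are first order in A, so the instantaneous fraction to B is constant: dC_B/d(−C_A) = k₁/(k₁+k₂) = 0.3480.
C_B = 0.3480·(C_{A0}−C_A) = 0.3480×2.433 = 0.847 mol·L⁻¹.
C_C = (C_{A0}−C_A)−C_B = 1.587 mol·L⁻¹; S̃_{B/C} = 0.8468/1.587 = 0.534.

0.534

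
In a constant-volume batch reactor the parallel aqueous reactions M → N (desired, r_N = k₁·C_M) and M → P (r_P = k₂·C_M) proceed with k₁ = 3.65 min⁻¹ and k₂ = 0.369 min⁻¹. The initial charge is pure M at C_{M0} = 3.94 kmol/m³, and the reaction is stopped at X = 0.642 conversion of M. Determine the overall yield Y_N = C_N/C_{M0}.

C_M = C_{M0}(1−X) = 1.411 kmol/m³.
Both paths are first order in M, so the instantaneous fraction to N is constant: dC_N/d(−C_M) = k₁/(k₁+k₂) = 0.9082.
C_N = 0.9082·(C_{M0}−C_M) = 0.9082×2.529 = 2.30 kmol/m³.
Y_N = C_N/C_{M0} = 2.297/3.94 = 0.583.

0.583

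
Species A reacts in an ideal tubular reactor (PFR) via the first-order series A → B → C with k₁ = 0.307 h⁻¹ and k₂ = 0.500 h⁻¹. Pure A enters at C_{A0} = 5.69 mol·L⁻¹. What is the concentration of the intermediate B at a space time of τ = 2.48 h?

1.61 mol·L⁻¹

The intermediate concentration in a first-order A→B→C sequence is C_B = k₁C_{A0}(e^(−k₁τ) − e^(−k₂τ))/(k₂−k₁).
e^(−k₁τ) = e^(−0.307×2.48) = e^(−0.7614) = 0.4670; e^(−k₂τ) = e^(−1.240) = 0.2894.
C_B = 0.307×5.69/(0.500−0.307) × (0.4670−0.2894) = 9.051×0.1776 = 1.608 mol·L⁻¹.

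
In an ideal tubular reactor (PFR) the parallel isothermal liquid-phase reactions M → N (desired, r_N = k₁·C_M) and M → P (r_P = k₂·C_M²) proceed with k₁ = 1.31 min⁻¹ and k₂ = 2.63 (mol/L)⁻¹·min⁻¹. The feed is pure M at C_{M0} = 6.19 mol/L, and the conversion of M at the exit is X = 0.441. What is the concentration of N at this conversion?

0.261 mol/L

C_M = C_{M0}(1−X) = 3.460 mol/L.
Along a PFR/batch, dC_N/dC_M = −r_N/(r_N+r_P) = −k₁/(k₁+k₂·C_M).
Integrating from C_{M0} to C_M: C_N = (1.31/2.63)·ln[(1.31+2.63·6.19)/(1.31+2.63·3.46)] = 0.4981·ln(17.59/10.41) = 0.2613 mol/L.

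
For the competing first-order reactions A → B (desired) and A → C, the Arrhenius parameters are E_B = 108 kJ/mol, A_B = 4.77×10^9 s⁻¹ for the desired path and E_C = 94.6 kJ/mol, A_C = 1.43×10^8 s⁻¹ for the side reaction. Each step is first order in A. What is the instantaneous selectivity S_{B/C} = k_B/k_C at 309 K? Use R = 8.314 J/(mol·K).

0.181

Since both paths have the same order in A, the concentration cancels and S_{B/C} = k_B/k_C = (A_B/A_C)·exp[(E_C−E_B)/(RT)].
(E_C−E_B)/(RT) = (94.6−108)×10³/(8.314×309) = -13400/2569 = -5.216.
k_B/k_C = (4.77×10^9/1.43×10^8)·exp(-5.216) = 33.36 × 0.005429 = 0.181.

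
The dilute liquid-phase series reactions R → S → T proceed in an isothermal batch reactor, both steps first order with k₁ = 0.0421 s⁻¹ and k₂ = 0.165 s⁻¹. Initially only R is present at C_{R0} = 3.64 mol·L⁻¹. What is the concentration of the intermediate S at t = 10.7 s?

For first-order series with pure R initially, C_S(t) = k₁C_{R0}/(k₂−k₁)·(e^(−k₁t) − e^(−k₂t)).
e^(−k₁t) = e^(−0.0421×10.7) = e^(−0.4505) = 0.6373; e^(−k₂t) = e^(−1.766) = 0.1711.
C_S = 0.0421×3.64/(0.165−0.0421) × (0.6373−0.1711) = 1.247×0.4662 = 0.5813 mol·L⁻¹.

0.581 mol·L⁻¹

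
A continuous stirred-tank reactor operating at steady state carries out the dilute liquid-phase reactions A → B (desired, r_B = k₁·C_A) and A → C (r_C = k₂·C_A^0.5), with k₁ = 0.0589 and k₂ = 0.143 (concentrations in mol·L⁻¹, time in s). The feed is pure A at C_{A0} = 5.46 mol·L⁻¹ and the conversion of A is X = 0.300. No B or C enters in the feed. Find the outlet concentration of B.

0.731 mol·L⁻¹

Exit C_A = C_{A0}(1−X) = 5.46×0.700 = 3.822 mol·L⁻¹.
Rates in a CSTR are evaluated at the outlet concentration: r_B = 0.0589×3.822 = 0.2251, r_C = 0.143×3.822^0.5 = 0.2796.
Fraction of consumed A going to B: r_B/(r_B+r_C) = 0.4461.
C_B = 0.4461·C_{A0}·X = 0.4461×5.46×0.300 = 0.731 mol·L⁻¹.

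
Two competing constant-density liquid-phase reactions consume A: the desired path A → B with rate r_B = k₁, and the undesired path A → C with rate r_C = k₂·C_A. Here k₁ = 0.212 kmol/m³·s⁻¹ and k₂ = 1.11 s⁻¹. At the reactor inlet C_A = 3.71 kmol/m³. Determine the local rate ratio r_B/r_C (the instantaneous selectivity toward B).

0.0515

S_{B/C} = r_B/r_C = (k₁)/(k₂·C_A) = (k₁/k₂)·C_A⁻¹.
= (0.212) / (1.11×3.710) = 0.2120/4.118 = 0.0515.
The undesired path is higher order in A, so low C_A (CSTR or dilute feed) favours B.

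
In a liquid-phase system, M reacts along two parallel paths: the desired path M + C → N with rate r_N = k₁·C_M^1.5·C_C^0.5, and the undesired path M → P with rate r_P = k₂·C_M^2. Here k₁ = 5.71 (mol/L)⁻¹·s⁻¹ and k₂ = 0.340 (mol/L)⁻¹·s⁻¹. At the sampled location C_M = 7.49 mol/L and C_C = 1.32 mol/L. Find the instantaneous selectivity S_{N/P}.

S_{N/P} = r_N/r_P = (k₁·C_M^1.5·C_C^0.5)/(k₂·C_M^2) = (k₁/k₂)·C_M^-0.5·C_C^0.5.
= (5.71×7.490^1.5×1.320^0.5) / (0.340×7.490^2) = 134.5/19.07 = 7.05.

7.05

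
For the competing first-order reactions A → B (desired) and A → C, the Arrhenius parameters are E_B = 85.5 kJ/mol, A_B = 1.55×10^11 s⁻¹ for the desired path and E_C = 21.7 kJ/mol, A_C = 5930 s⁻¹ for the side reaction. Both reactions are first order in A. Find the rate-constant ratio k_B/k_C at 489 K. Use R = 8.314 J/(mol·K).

With equal orders, S_{B/C} = k_B/k_C = (A_B/A_C)·exp[(E_C−E_B)/(RT)].
(E_C−E_B)/(RT) = (21.7−85.5)×10³/(8.314×489) = -63800/4066 = -15.69.
k_B/k_C = (1.55×10^11/5930)·exp(-15.69) = 2.614×10^7 × 1.530×10^-7 = 4.00.
Since E_B > E_C, raising the temperature improves selectivity toward B.

4.00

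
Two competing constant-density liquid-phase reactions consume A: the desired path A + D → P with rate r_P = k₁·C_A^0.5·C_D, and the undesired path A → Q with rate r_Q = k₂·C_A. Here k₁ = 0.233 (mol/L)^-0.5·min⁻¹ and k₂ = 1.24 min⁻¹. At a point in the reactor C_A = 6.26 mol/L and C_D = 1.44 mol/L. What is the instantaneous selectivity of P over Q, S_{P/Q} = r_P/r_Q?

S_{P/Q} = r_P/r_Q = (k₁·C_A^0.5·C_D)/(k₂·C_A) = (k₁/k₂)·C_A^-0.5·C_D.
= (0.233×6.260^0.5×1.440) / (1.24×6.260) = 0.8395/7.762 = 0.108.

0.108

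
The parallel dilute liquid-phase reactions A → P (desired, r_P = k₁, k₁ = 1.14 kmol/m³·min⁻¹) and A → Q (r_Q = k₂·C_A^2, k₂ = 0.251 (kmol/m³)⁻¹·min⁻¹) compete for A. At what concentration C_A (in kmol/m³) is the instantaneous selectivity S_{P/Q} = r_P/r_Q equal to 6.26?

0.852 kmol/m³

S_{P/Q} = (k₁/k₂)·C_A^-2 ⇒ C_A = (S·k₂/k₁)^(-0.5).
= (6.26×0.251/1.14)^(-0.5) = (1.378)^(-0.5) = 0.852 kmol/m³.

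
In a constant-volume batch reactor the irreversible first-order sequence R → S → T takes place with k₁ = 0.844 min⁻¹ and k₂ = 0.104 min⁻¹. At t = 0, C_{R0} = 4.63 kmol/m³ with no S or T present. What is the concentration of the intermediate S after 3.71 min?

For first-order series with pure R initially, C_S(t) = k₁C_{R0}/(k₂−k₁)·(e^(−k₁t) − e^(−k₂t)).
e^(−k₁t) = e^(−0.844×3.71) = e^(−3.131) = 0.04366; e^(−k₂t) = e^(−0.3858) = 0.6799.
C_S = 0.844×4.63/(0.104−0.844) × (0.04366−0.6799) = (-5.281)×(-0.6362) = 3.360 kmol/m³.

3.36 kmol/m³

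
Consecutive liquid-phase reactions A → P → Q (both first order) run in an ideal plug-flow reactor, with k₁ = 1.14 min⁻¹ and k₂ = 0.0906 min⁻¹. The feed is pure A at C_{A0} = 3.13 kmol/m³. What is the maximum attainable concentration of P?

For a first-order series the maximum intermediate yield is C_{P,max}/C_{A0} = (k₁/k₂)^[k₂/(k₂−k₁)].
= (1.14/0.0906)^(0.0906/(0.0906−1.14)) = (12.58)^(-0.08634) = 0.8036.
C_{P,max} = 0.8036×3.13 = 2.52 kmol/m³.

2.52 kmol/m³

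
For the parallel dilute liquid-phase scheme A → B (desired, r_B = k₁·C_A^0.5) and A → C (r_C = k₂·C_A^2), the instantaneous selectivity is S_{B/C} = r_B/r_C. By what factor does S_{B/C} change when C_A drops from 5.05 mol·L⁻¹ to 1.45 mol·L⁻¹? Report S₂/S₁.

S_{B/C} = (k₁/k₂)·C_A^-1.5, so S₂/S₁ = (C_{A,2}/C_{A,1})^-1.5.
= (1.45/5.05)^(-1.5) = (0.2871)^(-1.5) = 6.50.
Selectivity toward B rises as C_A falls — low-concentration operation is favoured.

6.50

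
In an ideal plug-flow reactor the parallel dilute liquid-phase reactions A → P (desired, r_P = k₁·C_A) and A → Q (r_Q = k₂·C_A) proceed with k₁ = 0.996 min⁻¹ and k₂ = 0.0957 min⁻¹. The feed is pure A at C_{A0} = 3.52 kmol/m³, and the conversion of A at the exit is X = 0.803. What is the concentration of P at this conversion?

C_A = C_{A0}(1−X) = 0.6934 kmol/m³.
Both paths are first order in A, so the instantaneous fraction to P is constant: dC_P/d(−C_A) = k₁/(k₁+k₂) = 0.9123.
C_P = 0.9123·(C_{A0}−C_A) = 0.9123×2.827 = 2.58 kmol/m³.

2.58 kmol/m³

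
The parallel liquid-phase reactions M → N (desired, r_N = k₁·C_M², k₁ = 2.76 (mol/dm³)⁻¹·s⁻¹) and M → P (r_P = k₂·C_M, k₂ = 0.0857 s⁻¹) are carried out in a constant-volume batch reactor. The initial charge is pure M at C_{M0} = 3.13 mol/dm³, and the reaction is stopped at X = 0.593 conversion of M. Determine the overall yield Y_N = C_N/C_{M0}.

C_M = C_{M0}(1−X) = 1.274 mol/dm³.
Along a PFR/batch, dC_P/dC_M = −r_P/(r_N+r_P) = −k₂/(k₂+k₁·C_M).
Integrating from C_{M0} to C_M: C_P = (0.0857/2.76)·ln[(0.0857+2.76·3.13)/(0.0857+2.76·1.27)] = 0.03105·ln(8.724/3.602) = 0.02747 mol/dm³.
Then C_N = (C_{M0}−C_M) − C_P = 1.856 − 0.02747 = 1.829 mol/dm³.
Y_N = C_N/C_{M0} = 1.829/3.13 = 0.584.

0.584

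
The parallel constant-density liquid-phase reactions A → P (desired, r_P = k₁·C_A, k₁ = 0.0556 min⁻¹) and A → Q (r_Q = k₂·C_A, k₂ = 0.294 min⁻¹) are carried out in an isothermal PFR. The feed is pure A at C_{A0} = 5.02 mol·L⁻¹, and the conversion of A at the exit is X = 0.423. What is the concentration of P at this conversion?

C_A = C_{A0}(1−X) = 2.897 mol·L⁻¹.
Both paths are first order in A, so the instantaneous fraction to P is constant: dC_P/d(−C_A) = k₁/(k₁+k₂) = 0.1590.
C_P = 0.1590·(C_{A0}−C_A) = 0.1590×2.123 = 0.338 mol·L⁻¹.

0.338 mol·L⁻¹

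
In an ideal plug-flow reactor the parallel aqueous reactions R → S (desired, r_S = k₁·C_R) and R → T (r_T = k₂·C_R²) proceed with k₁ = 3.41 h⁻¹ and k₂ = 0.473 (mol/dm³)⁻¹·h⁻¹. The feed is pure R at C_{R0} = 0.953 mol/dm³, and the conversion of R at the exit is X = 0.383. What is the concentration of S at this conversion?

0.330 mol/dm³

C_R = C_{R0}(1−X) = 0.5880 mol/dm³.
Along a PFR/batch, dC_S/dC_R = −r_S/(r_S+r_T) = −k₁/(k₁+k₂·C_R).
Integrating from C_{R0} to C_R: C_S = (3.41/0.473)·ln[(3.41+0.473·0.953)/(3.41+0.473·0.588)] = 7.209·ln(3.861/3.688) = 0.3298 mol/dm³.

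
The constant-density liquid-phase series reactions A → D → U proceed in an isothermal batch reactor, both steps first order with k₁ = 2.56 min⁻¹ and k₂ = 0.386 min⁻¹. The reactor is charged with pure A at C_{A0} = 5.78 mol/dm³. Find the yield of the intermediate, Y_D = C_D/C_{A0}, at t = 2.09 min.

0.520

The intermediate concentration in a first-order A→B→C sequence is C_D = k₁C_{A0}(e^(−k₁t) − e^(−k₂t))/(k₂−k₁).
e^(−k₁t) = e^(−2.56×2.09) = e^(−5.350) = 0.004746; e^(−k₂t) = e^(−0.8067) = 0.4463.
C_D = 2.56×5.78/(0.386−2.56) × (0.004746−0.4463) = (-6.806)×(-0.4416) = 3.005 mol/dm³.
Y_D = C_D/C_{A0} = 3.005/5.78 = 0.520.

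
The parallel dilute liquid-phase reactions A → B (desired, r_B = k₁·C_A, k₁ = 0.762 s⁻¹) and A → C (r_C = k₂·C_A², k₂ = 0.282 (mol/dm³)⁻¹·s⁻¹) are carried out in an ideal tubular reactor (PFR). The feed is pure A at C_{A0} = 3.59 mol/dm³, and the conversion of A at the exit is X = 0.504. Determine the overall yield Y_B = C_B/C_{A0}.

0.255

C_A = C_{A0}(1−X) = 1.781 mol/dm³.
Along a PFR/batch, dC_B/dC_A = −r_B/(r_B+r_C) = −k₁/(k₁+k₂·C_A).
Integrating from C_{A0} to C_A: C_B = (0.762/0.282)·ln[(0.762+0.282·3.59)/(0.762+0.282·1.78)] = 2.702·ln(1.774/1.264) = 0.9162 mol/dm³.
Y_B = C_B/C_{A0} = 0.9162/3.59 = 0.255.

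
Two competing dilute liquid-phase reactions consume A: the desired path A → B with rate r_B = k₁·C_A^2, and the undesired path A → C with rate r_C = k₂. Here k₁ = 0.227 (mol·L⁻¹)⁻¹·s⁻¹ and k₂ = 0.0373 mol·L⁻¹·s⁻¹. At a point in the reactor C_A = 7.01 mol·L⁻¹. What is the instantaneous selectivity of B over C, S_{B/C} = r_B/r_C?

S_{B/C} = r_B/r_C = (k₁·C_A^2)/(k₂) = (k₁/k₂)·C_A^2.
= (0.227×7.010^2) / (0.0373) = 11.15/0.03730 = 299.
Since the desired path is higher order in A, keeping C_A high (PFR or concentrated feed) favours B.

299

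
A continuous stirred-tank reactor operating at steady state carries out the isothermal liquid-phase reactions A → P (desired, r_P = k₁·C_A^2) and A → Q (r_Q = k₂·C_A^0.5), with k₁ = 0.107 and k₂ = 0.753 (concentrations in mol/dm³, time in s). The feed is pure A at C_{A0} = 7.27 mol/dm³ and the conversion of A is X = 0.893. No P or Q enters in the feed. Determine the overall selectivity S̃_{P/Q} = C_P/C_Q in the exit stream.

Exit C_A = C_{A0}(1−X) = 7.27×0.107 = 0.7779 mol/dm³.
In a CSTR the entire volume is at exit conditions, so r_P = 0.107×0.7779^2 = 0.06475 and r_Q = 0.753×0.7779^0.5 = 0.6641.
Overall selectivity = C_P/C_Q = r_Pτ/(r_Qτ) = r_P/r_Q = 0.0975.

0.0975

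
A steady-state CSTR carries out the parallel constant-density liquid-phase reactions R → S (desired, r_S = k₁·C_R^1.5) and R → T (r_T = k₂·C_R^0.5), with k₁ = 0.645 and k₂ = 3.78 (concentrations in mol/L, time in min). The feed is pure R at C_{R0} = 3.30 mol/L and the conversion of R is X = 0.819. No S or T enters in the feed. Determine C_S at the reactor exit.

Exit C_R = C_{R0}(1−X) = 3.30×0.181 = 0.5973 mol/L.
Rates in a CSTR are evaluated at the outlet concentration: r_S = 0.645×0.5973^1.5 = 0.2977, r_T = 3.78×0.5973^0.5 = 2.921.
Fraction of consumed R going to S: r_S/(r_S+r_T) = 0.09249.
C_S = 0.09249·C_{R0}·X = 0.09249×3.30×0.819 = 0.250 mol/L.

0.250 mol/L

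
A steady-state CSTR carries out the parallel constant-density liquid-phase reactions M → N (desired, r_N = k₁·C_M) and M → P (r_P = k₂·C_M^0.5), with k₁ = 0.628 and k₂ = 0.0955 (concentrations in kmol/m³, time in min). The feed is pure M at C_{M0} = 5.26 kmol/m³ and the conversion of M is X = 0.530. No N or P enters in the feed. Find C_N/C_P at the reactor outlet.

Exit C_M = C_{M0}(1−X) = 5.26×0.470 = 2.472 kmol/m³.
Rates in a CSTR are evaluated at the outlet concentration: r_N = 0.628×2.472 = 1.553, r_P = 0.0955×2.472^0.5 = 0.1502.
Overall selectivity = C_N/C_P = r_Nτ/(r_Pτ) = r_N/r_P = 10.3.

10.3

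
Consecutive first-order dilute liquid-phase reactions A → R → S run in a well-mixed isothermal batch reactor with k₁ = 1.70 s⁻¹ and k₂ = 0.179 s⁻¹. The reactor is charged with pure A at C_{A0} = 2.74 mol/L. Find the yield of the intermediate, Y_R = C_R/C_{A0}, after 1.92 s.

The intermediate concentration in a first-order A→B→C sequence is C_R = k₁C_{A0}(e^(−k₁t) − e^(−k₂t))/(k₂−k₁).
e^(−k₁t) = e^(−1.70×1.92) = e^(−3.264) = 0.03824; e^(−k₂t) = e^(−0.3437) = 0.7092.
C_R = 1.70×2.74/(0.179−1.70) × (0.03824−0.7092) = (-3.062)×(-0.6709) = 2.055 mol/L.
Y_R = C_R/C_{A0} = 2.055/2.74 = 0.750.

0.750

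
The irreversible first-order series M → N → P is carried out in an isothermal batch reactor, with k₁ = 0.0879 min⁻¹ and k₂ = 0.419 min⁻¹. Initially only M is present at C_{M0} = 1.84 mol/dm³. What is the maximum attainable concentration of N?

0.255 mol/dm³

At the optimum, C_{N,max}/C_{M0} = (k₁/k₂)^[k₂/(k₂−k₁)].
= (0.0879/0.419)^(0.419/(0.419−0.0879)) = (0.2098)^(1.265) = 0.1386.
C_{N,max} = 0.1386×1.84 = 0.255 mol/dm³.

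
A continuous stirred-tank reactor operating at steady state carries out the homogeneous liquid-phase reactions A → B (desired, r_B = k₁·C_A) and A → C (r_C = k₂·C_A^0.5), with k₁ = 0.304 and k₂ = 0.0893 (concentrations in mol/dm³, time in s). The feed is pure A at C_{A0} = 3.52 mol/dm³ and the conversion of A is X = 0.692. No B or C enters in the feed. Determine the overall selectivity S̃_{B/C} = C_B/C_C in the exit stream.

3.54

Exit C_A = C_{A0}(1−X) = 3.52×0.308 = 1.084 mol/dm³.
In a CSTR the entire volume is at exit conditions, so r_B = 0.304×1.084 = 0.3296 and r_C = 0.0893×1.084^0.5 = 0.09298.
Overall selectivity = C_B/C_C = r_Bτ/(r_Cτ) = r_B/r_C = 3.54.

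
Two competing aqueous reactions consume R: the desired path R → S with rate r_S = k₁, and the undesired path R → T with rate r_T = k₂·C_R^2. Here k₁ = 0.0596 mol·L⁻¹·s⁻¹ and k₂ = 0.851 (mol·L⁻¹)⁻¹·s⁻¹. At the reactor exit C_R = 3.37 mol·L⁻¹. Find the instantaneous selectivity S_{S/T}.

0.00617

S_{S/T} = r_S/r_T = (k₁)/(k₂·C_R^2) = (k₁/k₂)·C_R^-2.
= (0.0596) / (0.851×3.370^2) = 0.05960/9.665 = 0.00617.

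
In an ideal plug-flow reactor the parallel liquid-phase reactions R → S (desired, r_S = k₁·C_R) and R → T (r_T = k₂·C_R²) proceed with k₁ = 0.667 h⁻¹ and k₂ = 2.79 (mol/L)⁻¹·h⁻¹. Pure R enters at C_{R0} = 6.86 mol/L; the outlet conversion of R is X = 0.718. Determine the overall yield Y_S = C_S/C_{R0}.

0.0412

C_R = C_{R0}(1−X) = 1.935 mol/L.
Along a PFR/batch, dC_S/dC_R = −r_S/(r_S+r_T) = −k₁/(k₁+k₂·C_R).
Integrating from C_{R0} to C_R: C_S = (0.667/2.79)·ln[(0.667+2.79·6.86)/(0.667+2.79·1.93)] = 0.2391·ln(19.81/6.064) = 0.2830 mol/L.
Y_S = C_S/C_{R0} = 0.2830/6.86 = 0.0412.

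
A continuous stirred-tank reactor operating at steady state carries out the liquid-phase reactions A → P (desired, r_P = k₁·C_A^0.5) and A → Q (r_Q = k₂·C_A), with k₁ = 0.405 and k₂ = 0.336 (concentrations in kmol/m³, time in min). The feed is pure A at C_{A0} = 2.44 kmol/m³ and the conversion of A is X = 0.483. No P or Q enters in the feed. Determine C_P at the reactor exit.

0.610 kmol/m³

Exit C_A = C_{A0}(1−X) = 2.44×0.517 = 1.261 kmol/m³.
In a CSTR the entire volume is at exit conditions, so r_P = 0.405×1.261^0.5 = 0.4549 and r_Q = 0.336×1.261 = 0.4239.
Fraction of consumed A going to P: r_P/(r_P+r_Q) = 0.5177.
C_P = 0.5177·C_{A0}·X = 0.5177×2.44×0.483 = 0.610 kmol/m³.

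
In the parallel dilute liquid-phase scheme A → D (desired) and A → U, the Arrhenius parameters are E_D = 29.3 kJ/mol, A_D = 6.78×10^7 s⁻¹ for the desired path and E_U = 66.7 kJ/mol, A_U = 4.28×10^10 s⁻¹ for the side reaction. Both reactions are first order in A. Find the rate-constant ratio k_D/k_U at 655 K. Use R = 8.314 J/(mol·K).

1.52

Since both paths have the same order in A, the concentration cancels and S_{D/U} = k_D/k_U = (A_D/A_U)·exp[(E_U−E_D)/(RT)].
(E_U−E_D)/(RT) = (66.7−29.3)×10³/(8.314×655) = 37400/5446 = 6.868.
k_D/k_U = (6.78×10^7/4.28×10^10)·exp(6.868) = 0.001584 × 960.9 = 1.52.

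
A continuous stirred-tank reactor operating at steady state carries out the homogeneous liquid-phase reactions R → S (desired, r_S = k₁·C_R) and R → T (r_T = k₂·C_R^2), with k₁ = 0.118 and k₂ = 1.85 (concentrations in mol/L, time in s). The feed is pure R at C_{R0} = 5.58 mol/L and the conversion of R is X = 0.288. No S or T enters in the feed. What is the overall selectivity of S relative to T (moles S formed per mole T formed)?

0.0161

Exit C_R = C_{R0}(1−X) = 5.58×0.712 = 3.973 mol/L.
In a CSTR the entire volume is at exit conditions, so r_S = 0.118×3.973 = 0.4688 and r_T = 1.85×3.973^2 = 29.20.
Overall selectivity = C_S/C_T = r_Sτ/(r_Tτ) = r_S/r_T = 0.0161.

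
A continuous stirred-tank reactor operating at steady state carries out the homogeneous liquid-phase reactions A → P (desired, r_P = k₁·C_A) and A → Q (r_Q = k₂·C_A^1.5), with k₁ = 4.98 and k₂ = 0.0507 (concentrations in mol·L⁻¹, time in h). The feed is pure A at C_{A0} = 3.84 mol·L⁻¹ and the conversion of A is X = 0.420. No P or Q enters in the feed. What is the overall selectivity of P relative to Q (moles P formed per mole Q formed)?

65.8

Exit C_A = C_{A0}(1−X) = 3.84×0.580 = 2.227 mol·L⁻¹.
In a CSTR the entire volume is at exit conditions, so r_P = 4.98×2.227 = 11.09 and r_Q = 0.0507×2.227^1.5 = 0.1685.
Overall selectivity = C_P/C_Q = r_Pτ/(r_Qτ) = r_P/r_Q = 65.8.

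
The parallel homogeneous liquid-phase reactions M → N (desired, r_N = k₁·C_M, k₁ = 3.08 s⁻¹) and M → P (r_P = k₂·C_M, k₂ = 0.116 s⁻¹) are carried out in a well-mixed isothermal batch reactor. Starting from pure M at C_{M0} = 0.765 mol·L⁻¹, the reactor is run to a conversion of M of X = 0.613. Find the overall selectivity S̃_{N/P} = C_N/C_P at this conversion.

26.6

C_M = C_{M0}(1−X) = 0.2961 mol·L⁻¹.
Both paths are first order in M, so the instantaneous fraction to N is constant: dC_N/d(−C_M) = k₁/(k₁+k₂) = 0.9637.
C_N = 0.9637·(C_{M0}−C_M) = 0.9637×0.4689 = 0.452 mol·L⁻¹.
C_P = (C_{M0}−C_M)−C_N = 0.01702 mol·L⁻¹; S̃_{N/P} = 0.4519/0.01702 = 26.6.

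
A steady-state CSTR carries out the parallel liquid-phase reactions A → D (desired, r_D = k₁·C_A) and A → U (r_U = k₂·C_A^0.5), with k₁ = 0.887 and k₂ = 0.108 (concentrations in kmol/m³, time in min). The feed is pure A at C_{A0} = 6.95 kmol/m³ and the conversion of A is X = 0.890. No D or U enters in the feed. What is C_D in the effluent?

5.43 kmol/m³

Exit C_A = C_{A0}(1−X) = 6.95×0.110 = 0.7645 kmol/m³.
Rates in a CSTR are evaluated at the outlet concentration: r_D = 0.887×0.7645 = 0.6781, r_U = 0.108×0.7645^0.5 = 0.09443.
Fraction of consumed A going to D: r_D/(r_D+r_U) = 0.8778.
C_D = 0.8778·C_{A0}·X = 0.8778×6.95×0.890 = 5.43 kmol/m³.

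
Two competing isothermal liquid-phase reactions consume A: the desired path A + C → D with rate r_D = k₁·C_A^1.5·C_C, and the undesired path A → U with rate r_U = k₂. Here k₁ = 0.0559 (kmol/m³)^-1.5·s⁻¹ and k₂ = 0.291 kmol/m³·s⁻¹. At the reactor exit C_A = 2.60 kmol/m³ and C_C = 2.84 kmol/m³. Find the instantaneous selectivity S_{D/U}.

S_{D/U} = r_D/r_U = (k₁·C_A^1.5·C_C)/(k₂) = (k₁/k₂)·C_A^1.5·C_C.
= (0.0559×2.600^1.5×2.840) / (0.291) = 0.6656/0.2910 = 2.29.
Since the desired path is higher order in A, keeping C_A high (PFR or concentrated feed) favours D.

2.29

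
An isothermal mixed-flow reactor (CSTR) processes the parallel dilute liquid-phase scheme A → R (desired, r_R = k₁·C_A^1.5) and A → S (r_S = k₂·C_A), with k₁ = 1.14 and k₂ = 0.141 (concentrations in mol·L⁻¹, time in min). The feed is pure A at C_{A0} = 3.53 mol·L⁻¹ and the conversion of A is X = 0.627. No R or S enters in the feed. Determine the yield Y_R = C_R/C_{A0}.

0.566

Exit C_A = C_{A0}(1−X) = 3.53×0.373 = 1.317 mol·L⁻¹.
In a CSTR the entire volume is at exit conditions, so r_R = 1.14×1.317^1.5 = 1.722 and r_S = 0.141×1.317 = 0.1857.
Fraction of consumed A going to R: r_R/(r_R+r_S) = 0.9027.
C_R = 0.9027·C_{A0}·X = 0.9027×3.53×0.627 = 2.00 mol·L⁻¹; Y_R = C_R/C_{A0} = 0.566.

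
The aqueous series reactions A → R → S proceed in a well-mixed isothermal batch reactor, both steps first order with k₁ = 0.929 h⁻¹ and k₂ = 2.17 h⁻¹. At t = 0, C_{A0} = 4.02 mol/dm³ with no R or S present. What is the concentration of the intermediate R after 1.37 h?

Solving the coupled first-order balances gives C_R(t) = [k₁/(k₂−k₁)]·C_{A0}·(e^(−k₁t) − e^(−k₂t)).
e^(−k₁t) = e^(−0.929×1.37) = e^(−1.273) = 0.2801; e^(−k₂t) = e^(−2.973) = 0.05115.
C_R = 0.929×4.02/(2.17−0.929) × (0.2801−0.05115) = 3.009×0.2289 = 0.6889 mol/dm³.

0.689 mol/dm³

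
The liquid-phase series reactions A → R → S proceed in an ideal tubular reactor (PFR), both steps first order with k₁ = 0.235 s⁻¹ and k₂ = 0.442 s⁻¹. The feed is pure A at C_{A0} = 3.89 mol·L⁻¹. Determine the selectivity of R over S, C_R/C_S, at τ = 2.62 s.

Solving the coupled first-order balances gives C_R(τ) = [k₁/(k₂−k₁)]·C_{A0}·(e^(−k₁τ) − e^(−k₂τ)).
e^(−k₁τ) = e^(−0.235×2.62) = e^(−0.6157) = 0.5403; e^(−k₂τ) = e^(−1.158) = 0.3141.
C_R = 0.235×3.89/(0.442−0.235) × (0.5403−0.3141) = 4.416×0.2262 = 0.9988 mol·L⁻¹.
C_A = C_{A0}e^(−k₁τ) = 2.102 mol·L⁻¹, so C_S = C_{A0}−C_A−C_R = 0.7896 mol·L⁻¹; C_R/C_S = 1.26.

1.26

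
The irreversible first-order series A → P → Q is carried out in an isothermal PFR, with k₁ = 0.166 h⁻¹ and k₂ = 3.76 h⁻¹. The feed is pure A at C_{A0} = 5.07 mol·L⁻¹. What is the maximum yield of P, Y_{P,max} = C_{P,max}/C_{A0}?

At the optimum, C_{P,max}/C_{A0} = (k₁/k₂)^[k₂/(k₂−k₁)].
= (0.166/3.76)^(3.76/(3.76−0.166)) = (0.04415)^(1.046) = 0.03822.

0.0382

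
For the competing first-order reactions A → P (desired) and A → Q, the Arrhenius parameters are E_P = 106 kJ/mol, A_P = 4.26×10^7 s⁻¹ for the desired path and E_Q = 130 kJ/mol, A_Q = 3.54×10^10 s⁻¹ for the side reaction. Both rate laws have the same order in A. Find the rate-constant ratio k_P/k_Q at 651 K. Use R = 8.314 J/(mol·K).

Since both paths have the same order in A, the concentration cancels and S_{P/Q} = k_P/k_Q = (A_P/A_Q)·exp[(E_Q−E_P)/(RT)].
(E_Q−E_P)/(RT) = (130−106)×10³/(8.314×651) = 24000/5412 = 4.434.
k_P/k_Q = (4.26×10^7/3.54×10^10)·exp(4.434) = 0.001203 × 84.29 = 0.101.
Since E_P < E_Q, lowering the temperature improves selectivity toward P.

0.101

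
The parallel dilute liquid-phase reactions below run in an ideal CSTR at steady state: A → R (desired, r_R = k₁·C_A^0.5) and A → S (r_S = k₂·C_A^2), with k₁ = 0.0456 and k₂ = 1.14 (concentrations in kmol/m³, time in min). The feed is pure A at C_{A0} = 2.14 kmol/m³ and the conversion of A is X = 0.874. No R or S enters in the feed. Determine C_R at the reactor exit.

Exit C_A = C_{A0}(1−X) = 2.14×0.126 = 0.2696 kmol/m³.
In a CSTR the entire volume is at exit conditions, so r_R = 0.0456×0.2696^0.5 = 0.02368 and r_S = 1.14×0.2696^2 = 0.08288.
Fraction of consumed A going to R: r_R/(r_R+r_S) = 0.2222.
C_R = 0.2222·C_{A0}·X = 0.2222×2.14×0.874 = 0.416 kmol/m³.

0.416 kmol/m³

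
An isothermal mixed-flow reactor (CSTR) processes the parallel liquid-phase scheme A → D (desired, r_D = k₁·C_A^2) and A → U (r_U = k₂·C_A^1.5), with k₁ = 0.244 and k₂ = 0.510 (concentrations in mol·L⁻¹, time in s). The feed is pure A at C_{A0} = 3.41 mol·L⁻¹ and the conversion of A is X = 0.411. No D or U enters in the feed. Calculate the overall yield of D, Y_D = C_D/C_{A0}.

Exit C_A = C_{A0}(1−X) = 3.41×0.589 = 2.008 mol·L⁻¹.
Rates in a CSTR are evaluated at the outlet concentration: r_D = 0.244×2.008^2 = 0.9843, r_U = 0.510×2.008^1.5 = 1.452.
Fraction of consumed A going to D: r_D/(r_D+r_U) = 0.4041.
C_D = 0.4041·C_{A0}·X = 0.4041×3.41×0.411 = 0.566 mol·L⁻¹; Y_D = C_D/C_{A0} = 0.166.

0.166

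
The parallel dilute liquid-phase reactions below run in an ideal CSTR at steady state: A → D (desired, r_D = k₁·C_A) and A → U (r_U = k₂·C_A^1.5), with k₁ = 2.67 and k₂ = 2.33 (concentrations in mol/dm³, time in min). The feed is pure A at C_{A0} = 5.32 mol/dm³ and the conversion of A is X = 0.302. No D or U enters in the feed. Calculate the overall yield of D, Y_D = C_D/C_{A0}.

0.113

Exit C_A = C_{A0}(1−X) = 5.32×0.698 = 3.713 mol/dm³.
A CSTR operates uniformly at the exit composition, giving r_D = 9.915 and r_U = 16.67 (each k·C_A^n at C_A = 3.713).
Fraction of consumed A going to D: r_D/(r_D+r_U) = 0.3729.
C_D = 0.3729·C_{A0}·X = 0.3729×5.32×0.302 = 0.599 mol/dm³; Y_D = C_D/C_{A0} = 0.113.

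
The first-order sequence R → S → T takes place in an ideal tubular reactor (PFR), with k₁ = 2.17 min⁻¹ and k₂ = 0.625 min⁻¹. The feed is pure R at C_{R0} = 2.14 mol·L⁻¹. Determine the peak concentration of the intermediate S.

For a first-order series the maximum intermediate yield is C_{S,max}/C_{R0} = (k₁/k₂)^[k₂/(k₂−k₁)].
= (2.17/0.625)^(0.625/(0.625−2.17)) = (3.472)^(-0.4045) = 0.6044.
C_{S,max} = 0.6044×2.14 = 1.29 mol·L⁻¹.

1.29 mol·L⁻¹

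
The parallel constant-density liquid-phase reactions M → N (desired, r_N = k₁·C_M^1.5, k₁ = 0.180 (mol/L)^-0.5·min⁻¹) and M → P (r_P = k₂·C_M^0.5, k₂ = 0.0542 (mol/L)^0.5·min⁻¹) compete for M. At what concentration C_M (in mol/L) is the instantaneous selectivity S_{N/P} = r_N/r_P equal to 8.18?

S_{N/P} = (k₁/k₂)·C_M ⇒ C_M = S·k₂/k₁.
= 8.18×0.0542/0.180 = 2.46 mol/L.

2.46 mol/L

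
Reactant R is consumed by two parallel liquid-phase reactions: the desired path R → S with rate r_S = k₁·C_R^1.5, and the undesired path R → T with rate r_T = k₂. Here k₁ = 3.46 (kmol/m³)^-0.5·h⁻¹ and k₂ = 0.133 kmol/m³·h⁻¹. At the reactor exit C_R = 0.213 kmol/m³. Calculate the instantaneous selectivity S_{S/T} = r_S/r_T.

S_{S/T} = r_S/r_T = (k₁·C_R^1.5)/(k₂) = (k₁/k₂)·C_R^1.5.
= (3.46×0.2130^1.5) / (0.133) = 0.3401/0.1330 = 2.56.
Since the desired path is higher order in R, keeping C_R high (PFR or concentrated feed) favours S.

2.56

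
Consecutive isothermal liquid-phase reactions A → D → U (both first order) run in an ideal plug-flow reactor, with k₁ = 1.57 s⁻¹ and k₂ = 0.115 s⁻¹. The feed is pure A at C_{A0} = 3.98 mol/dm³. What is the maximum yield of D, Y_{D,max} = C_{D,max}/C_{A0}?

For a first-order series the maximum intermediate yield is C_{D,max}/C_{A0} = (k₁/k₂)^[k₂/(k₂−k₁)].
= (1.57/0.115)^(0.115/(0.115−1.57)) = (13.65)^(-0.07904) = 0.8133.

0.813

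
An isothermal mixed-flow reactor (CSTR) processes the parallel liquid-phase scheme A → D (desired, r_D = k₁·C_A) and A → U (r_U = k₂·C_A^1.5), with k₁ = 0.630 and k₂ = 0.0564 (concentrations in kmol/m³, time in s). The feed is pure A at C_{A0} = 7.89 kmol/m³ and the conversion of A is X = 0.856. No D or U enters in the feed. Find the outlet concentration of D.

6.17 kmol/m³

Exit C_A = C_{A0}(1−X) = 7.89×0.144 = 1.136 kmol/m³.
Rates in a CSTR are evaluated at the outlet concentration: r_D = 0.630×1.136 = 0.7158, r_U = 0.0564×1.136^1.5 = 0.06830.
Fraction of consumed A going to D: r_D/(r_D+r_U) = 0.9129.
C_D = 0.9129·C_{A0}·X = 0.9129×7.89×0.856 = 6.17 kmol/m³.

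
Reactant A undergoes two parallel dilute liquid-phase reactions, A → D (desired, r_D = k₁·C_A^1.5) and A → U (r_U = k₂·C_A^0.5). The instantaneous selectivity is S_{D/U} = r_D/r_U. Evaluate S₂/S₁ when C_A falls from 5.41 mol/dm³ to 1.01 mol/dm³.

0.187

S_{D/U} = (k₁/k₂)·C_A, so S₂/S₁ = (C_{A,2}/C_{A,1}).
= 1.01/5.41 = 0.187.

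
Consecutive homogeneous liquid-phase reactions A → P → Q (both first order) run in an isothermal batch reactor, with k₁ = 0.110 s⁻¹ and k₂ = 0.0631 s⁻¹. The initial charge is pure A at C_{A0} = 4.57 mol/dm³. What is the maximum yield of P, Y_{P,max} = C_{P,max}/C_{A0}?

Evaluating C_P at t_opt = ln(k₂/k₁)/(k₂−k₁) gives C_{P,max}/C_{A0} = (k₁/k₂)^[k₂/(k₂−k₁)].
= (0.110/0.0631)^(0.0631/(0.0631−0.110)) = (1.743)^(-1.345) = 0.4734.

0.473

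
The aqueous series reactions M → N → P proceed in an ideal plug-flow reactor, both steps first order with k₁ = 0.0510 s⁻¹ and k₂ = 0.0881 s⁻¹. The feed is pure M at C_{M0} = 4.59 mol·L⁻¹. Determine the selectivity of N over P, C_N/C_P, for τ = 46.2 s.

0.134

For first-order series with pure M initially, C_N(τ) = k₁C_{M0}/(k₂−k₁)·(e^(−k₁τ) − e^(−k₂τ)).
e^(−k₁τ) = e^(−0.0510×46.2) = e^(−2.356) = 0.09478; e^(−k₂τ) = e^(−4.070) = 0.01707.
C_N = 0.0510×4.59/(0.0881−0.0510) × (0.09478−0.01707) = 6.310×0.07771 = 0.4903 mol·L⁻¹.
C_M = C_{M0}e^(−k₁τ) = 0.4350 mol·L⁻¹, so C_P = C_{M0}−C_M−C_N = 3.665 mol·L⁻¹; C_N/C_P = 0.134.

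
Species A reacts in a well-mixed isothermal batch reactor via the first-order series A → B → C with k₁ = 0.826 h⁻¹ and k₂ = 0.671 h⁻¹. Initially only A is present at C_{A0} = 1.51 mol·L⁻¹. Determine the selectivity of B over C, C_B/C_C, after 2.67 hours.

The intermediate concentration in a first-order A→B→C sequence is C_B = k₁C_{A0}(e^(−k₁t) − e^(−k₂t))/(k₂−k₁).
e^(−k₁t) = e^(−0.826×2.67) = e^(−2.205) = 0.1102; e^(−k₂t) = e^(−1.792) = 0.1667.
C_B = 0.826×1.51/(0.671−0.826) × (0.1102−0.1667) = (-8.047)×(-0.05649) = 0.4546 mol·L⁻¹.
C_A = C_{A0}e^(−k₁t) = 0.1664 mol·L⁻¹, so C_C = C_{A0}−C_A−C_B = 0.8890 mol·L⁻¹; C_B/C_C = 0.511.

0.511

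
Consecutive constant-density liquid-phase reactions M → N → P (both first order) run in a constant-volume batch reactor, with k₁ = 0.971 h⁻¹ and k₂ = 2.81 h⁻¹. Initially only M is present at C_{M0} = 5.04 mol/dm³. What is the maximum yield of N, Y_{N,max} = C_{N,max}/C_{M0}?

At the optimum, C_{N,max}/C_{M0} = (k₁/k₂)^[k₂/(k₂−k₁)].
= (0.971/2.81)^(2.81/(2.81−0.971)) = (0.3456)^(1.528) = 0.1972.

0.197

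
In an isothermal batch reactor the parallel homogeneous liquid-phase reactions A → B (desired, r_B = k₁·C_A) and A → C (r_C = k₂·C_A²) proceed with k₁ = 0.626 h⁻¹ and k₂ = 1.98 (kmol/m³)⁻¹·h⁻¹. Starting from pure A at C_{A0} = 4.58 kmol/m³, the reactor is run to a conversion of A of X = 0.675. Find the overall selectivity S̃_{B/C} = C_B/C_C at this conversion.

C_A = C_{A0}(1−X) = 1.488 kmol/m³.
Along a PFR/batch, dC_B/dC_A = −r_B/(r_B+r_C) = −k₁/(k₁+k₂·C_A).
Integrating from C_{A0} to C_A: C_B = (0.626/1.98)·ln[(0.626+1.98·4.58)/(0.626+1.98·1.49)] = 0.3162·ln(9.694/3.573) = 0.3156 kmol/m³.
C_C = (C_{A0}−C_A)−C_B = 2.776 kmol/m³; S̃_{B/C} = 0.3156/2.776 = 0.114.

0.114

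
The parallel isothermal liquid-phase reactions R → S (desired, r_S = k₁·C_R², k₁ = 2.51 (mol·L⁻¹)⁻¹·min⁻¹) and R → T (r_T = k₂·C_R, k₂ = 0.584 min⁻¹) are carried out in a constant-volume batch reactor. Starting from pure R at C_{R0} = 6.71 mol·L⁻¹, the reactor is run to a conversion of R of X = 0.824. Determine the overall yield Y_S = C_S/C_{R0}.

C_R = C_{R0}(1−X) = 1.181 mol·L⁻¹.
Along a PFR/batch, dC_T/dC_R = −r_T/(r_S+r_T) = −k₂/(k₂+k₁·C_R).
Integrating from C_{R0} to C_R: C_T = (0.584/2.51)·ln[(0.584+2.51·6.71)/(0.584+2.51·1.18)] = 0.2327·ln(17.43/3.548) = 0.3703 mol·L⁻¹.
Then C_S = (C_{R0}−C_R) − C_T = 5.529 − 0.3703 = 5.159 mol·L⁻¹.
Y_S = C_S/C_{R0} = 5.159/6.71 = 0.769.

0.769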